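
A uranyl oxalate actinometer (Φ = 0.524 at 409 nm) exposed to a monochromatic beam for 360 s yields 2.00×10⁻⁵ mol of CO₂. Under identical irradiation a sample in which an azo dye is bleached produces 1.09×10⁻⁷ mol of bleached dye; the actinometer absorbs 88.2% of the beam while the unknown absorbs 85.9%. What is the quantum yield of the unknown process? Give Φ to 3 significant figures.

Photons absorbed by the actinometer: 2.00×10⁻⁵ / 0.524 = 3.817×10⁻⁵ mol.
Incident flux: 3.817×10⁻⁵ / 0.882 = 4.328×10⁻⁵ einstein.
Absorbed by unknown: 0.859 × 4.328×10⁻⁵ = 3.718×10⁻⁵ mol.
Φ(unknown) = 1.09×10⁻⁷ / 3.718×10⁻⁵ = 0.00293.

Φ = 0.00293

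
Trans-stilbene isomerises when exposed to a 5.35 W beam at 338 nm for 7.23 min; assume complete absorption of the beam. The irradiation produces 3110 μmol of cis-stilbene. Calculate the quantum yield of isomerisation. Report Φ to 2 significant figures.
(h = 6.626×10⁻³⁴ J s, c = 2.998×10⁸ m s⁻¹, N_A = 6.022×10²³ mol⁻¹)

Φ = 0.47

Product: 3110 μmol = 0.00311 mol.
Photon energy at 338 nm: hc/λ = (6.626×10⁻³⁴)(2.998×10⁸)/(338×10⁻⁹) = 5.877×10⁻¹⁹ J.
Energy delivered: (5.35 W)(433.8 s) = 2321 J.
Photons incident: 2321 / 5.877×10⁻¹⁹ = 3.949×10²¹, i.e. 3.949×10²¹/6.022×10²³ = 0.006558 mol.
Φ = 0.00311 mol / 0.006558 mol photons = 0.47.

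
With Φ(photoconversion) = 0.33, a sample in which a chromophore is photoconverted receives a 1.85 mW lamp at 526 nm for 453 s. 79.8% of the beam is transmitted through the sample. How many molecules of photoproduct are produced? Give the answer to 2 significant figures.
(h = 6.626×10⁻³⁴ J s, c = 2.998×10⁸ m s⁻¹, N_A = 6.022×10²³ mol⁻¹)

Photon energy at 526 nm: hc/λ = (6.626×10⁻³⁴)(2.998×10⁸)/(526×10⁻⁹) = 3.777×10⁻¹⁹ J.
Energy delivered: (1.85 mW)(453 s) = 0.8381 J.
Photons incident: 0.8381 / 3.777×10⁻¹⁹ = 2.219×10¹⁸, i.e. 2.219×10¹⁸/6.022×10²³ = 3.685×10⁻⁶ mol.
Fraction absorbed: 1 − 79.8/100 = 0.2020.
Photons absorbed: 0.2020 × 3.685×10⁻⁶ = 7.444×10⁻⁷ mol.
Product: Φ × n_abs = 0.33 × 7.444×10⁻⁷ = 2.457×10⁻⁷ mol.
As a count: 2.457×10⁻⁷ × 6.022×10²³ = 1.5×10¹⁷.

1.5×10¹⁷ molecules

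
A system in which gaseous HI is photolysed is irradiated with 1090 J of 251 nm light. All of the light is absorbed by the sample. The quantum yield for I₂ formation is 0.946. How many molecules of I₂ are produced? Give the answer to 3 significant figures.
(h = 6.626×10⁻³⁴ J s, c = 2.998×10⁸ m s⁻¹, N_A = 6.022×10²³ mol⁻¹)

1.30×10²¹ molecules

Photon energy at 251 nm: hc/λ = (6.626×10⁻³⁴)(2.998×10⁸)/(251×10⁻⁹) = 7.914×10⁻¹⁹ J.
Photons incident: 1090 / 7.914×10⁻¹⁹ = 1.377×10²¹, i.e. 1.377×10²¹/6.022×10²³ = 0.002287 mol.
Product: Φ × n_abs = 0.946 × 0.002287 = 0.002164 mol.
As a count: 0.002164 × 6.022×10²³ = 1.30×10²¹.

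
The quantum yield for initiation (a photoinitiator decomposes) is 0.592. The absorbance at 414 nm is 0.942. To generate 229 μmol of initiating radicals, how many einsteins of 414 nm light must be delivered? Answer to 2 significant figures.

4.4e-4 einstein

Product: 229 μmol = 2.29e-4 mol.
Photons that must be absorbed: 2.29e-4 / 0.592 = 3.868e-4 mol.
Fraction absorbed: 1 − 10^(−0.942) = 0.8857.
Incident photons needed: 3.868e-4 / 0.8857 = 4.367e-4 mol.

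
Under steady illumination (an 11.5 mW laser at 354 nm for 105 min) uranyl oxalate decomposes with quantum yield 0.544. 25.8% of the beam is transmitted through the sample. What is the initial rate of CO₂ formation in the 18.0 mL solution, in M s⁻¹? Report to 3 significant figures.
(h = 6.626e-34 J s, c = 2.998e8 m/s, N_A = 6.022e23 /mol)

7.63e-7 M s⁻¹

Photon energy at 354 nm: hc/λ = (6.626e-34)(2.998e8)/(354e-9) = 5.612e-19 J.
Energy delivered: (11.5 mW)(6300 s) = 72.45 J.
Photons incident: 72.45 / 5.612e-19 = 1.291e20, i.e. 1.291e20/6.022e23 = 2.144e-4 mol.
Fraction absorbed: 1 − 25.8/100 = 0.7420.
Photons absorbed: 0.7420 × 2.144e-4 = 1.591e-4 mol.
Product formed: 0.544 × 1.591e-4 = 8.655e-5 mol.
Rate: 8.655e-5 mol / (6300 s × 0.018 L) = 7.63e-7 M s⁻¹.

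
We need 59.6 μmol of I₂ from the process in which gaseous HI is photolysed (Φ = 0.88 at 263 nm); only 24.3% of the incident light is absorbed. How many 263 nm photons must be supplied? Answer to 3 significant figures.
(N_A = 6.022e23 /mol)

Product: 59.6 μmol = 5.96e-5 mol.
Photons that must be absorbed: 5.96e-5 / 0.88 = 6.773e-5 mol.
Incident photons needed: 6.773e-5 / 0.243 = 2.787e-4 mol.
Photon count: 2.787e-4 × 6.022e23 = 1.68e20.

1.68e20 photons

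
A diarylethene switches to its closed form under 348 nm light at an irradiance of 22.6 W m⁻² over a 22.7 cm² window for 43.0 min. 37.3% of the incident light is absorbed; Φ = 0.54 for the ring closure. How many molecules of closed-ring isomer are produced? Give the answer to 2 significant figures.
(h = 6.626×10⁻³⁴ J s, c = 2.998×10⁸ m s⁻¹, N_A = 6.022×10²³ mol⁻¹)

Photon energy at 348 nm: hc/λ = (6.626×10⁻³⁴)(2.998×10⁸)/(348×10⁻⁹) = 5.708×10⁻¹⁹ J.
Energy delivered: (22.6 W m⁻²)(22.7×10⁻⁴ m²)(2580 s) = 132.4 J.
Photons incident: 132.4 / 5.708×10⁻¹⁹ = 2.320×10²⁰, i.e. 2.320×10²⁰/6.022×10²³ = 3.853×10⁻⁴ mol.
Photons absorbed: 0.373 × 3.853×10⁻⁴ = 1.437×10⁻⁴ mol.
Product: Φ × n_abs = 0.54 × 1.437×10⁻⁴ = 7.760×10⁻⁵ mol.
As a count: 7.760×10⁻⁵ × 6.022×10²³ = 4.7×10¹⁹.

4.7×10¹⁹ molecules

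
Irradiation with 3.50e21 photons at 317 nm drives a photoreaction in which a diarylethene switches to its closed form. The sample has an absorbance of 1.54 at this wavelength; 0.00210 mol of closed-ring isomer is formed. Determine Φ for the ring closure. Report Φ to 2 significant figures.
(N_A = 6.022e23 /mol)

Moles of photons: 3.50e21 / 6.022e23 = 0.005812 mol.
Fraction absorbed: 1 − 10^(−1.54) = 0.9712.
Photons absorbed: 0.9712 × 0.005812 = 0.005645 mol.
Φ = 0.00210 mol / 0.005645 mol photons = 0.37.

Φ = 0.37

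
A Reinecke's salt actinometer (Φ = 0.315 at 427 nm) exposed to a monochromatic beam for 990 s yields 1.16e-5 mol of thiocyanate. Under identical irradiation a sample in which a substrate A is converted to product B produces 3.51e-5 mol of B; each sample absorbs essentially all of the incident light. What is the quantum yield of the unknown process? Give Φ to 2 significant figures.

Photons absorbed by the actinometer: 1.16e-5 / 0.315 = 3.683e-5 mol.
Φ(unknown) = 3.51e-5 / 3.683e-5 = 0.95.

Φ = 0.95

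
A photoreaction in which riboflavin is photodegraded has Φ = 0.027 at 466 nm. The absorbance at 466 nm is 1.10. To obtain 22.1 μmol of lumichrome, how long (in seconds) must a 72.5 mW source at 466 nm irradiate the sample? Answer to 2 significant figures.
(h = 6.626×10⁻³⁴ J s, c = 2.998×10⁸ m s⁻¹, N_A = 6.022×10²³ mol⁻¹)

Product: 22.1 μmol = 2.21×10⁻⁵ mol.
Photons that must be absorbed: 2.21×10⁻⁵ / 0.027 = 8.185×10⁻⁴ mol.
Fraction absorbed: 1 − 10^(−1.10) = 0.9206.
Incident photons needed: 8.185×10⁻⁴ / 0.9206 = 8.891×10⁻⁴ mol.
Photon energy: hc/λ = 4.263×10⁻¹⁹ J; per mole, 2.567×10⁵ J mol⁻¹.
Energy required: 8.891×10⁻⁴ × 2.567×10⁵ = 228.2 J.
Time: 228.2 J / 0.0725 W = 3100 s.

t ≈ 3100 s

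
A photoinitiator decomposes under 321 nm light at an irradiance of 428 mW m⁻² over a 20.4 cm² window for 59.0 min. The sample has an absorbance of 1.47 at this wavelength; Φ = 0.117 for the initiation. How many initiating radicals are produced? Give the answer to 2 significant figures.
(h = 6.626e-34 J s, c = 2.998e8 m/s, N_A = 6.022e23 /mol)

5.6e17 initiating radicals

Photon energy at 321 nm: hc/λ = (6.626e-34)(2.998e8)/(321e-9) = 6.188e-19 J.
Energy delivered: (428 mW m⁻²)(20.4e-4 m²)(3540 s) = 3.091 J.
Photons incident: 3.091 / 6.188e-19 = 4.995e18, i.e. 4.995e18/6.022e23 = 8.295e-6 mol.
Fraction absorbed: 1 − 10^(−1.47) = 0.9661.
Photons absorbed: 0.9661 × 8.295e-6 = 8.014e-6 mol.
Product: Φ × n_abs = 0.117 × 8.014e-6 = 9.376e-7 mol.
As a count: 9.376e-7 × 6.022e23 = 5.6e17.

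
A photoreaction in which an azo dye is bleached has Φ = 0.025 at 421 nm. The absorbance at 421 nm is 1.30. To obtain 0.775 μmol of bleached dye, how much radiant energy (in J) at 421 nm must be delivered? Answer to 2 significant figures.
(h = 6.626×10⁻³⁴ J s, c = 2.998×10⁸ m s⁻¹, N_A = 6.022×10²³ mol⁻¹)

Product: 0.775 μmol = 7.75×10⁻⁷ mol.
Photons that must be absorbed: 7.75×10⁻⁷ / 0.025 = 3.100×10⁻⁵ mol.
Fraction absorbed: 1 − 10^(−1.30) = 0.9499.
Incident photons needed: 3.100×10⁻⁵ / 0.9499 = 3.264×10⁻⁵ mol.
Photon energy: hc/λ = 4.718×10⁻¹⁹ J; per mole, 2.841×10⁵ J mol⁻¹.
Energy required: 3.264×10⁻⁵ × 2.841×10⁵ = 9.3 J.

9.3 J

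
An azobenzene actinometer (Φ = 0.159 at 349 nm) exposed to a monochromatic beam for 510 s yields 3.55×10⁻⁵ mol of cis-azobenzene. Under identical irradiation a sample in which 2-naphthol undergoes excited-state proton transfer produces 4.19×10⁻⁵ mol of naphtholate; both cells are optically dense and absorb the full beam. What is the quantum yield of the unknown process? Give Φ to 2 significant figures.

Photons absorbed by the actinometer: 3.55×10⁻⁵ / 0.159 = 2.233×10⁻⁴ mol.
Φ(unknown) = 4.19×10⁻⁵ / 2.233×10⁻⁴ = 0.19.

Φ = 0.19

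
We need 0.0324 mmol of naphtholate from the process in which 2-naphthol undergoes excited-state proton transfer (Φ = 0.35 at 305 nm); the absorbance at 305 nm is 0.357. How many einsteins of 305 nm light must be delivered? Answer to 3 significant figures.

Product: 0.0324 mmol = 3.24×10⁻⁵ mol.
Photons that must be absorbed: 3.24×10⁻⁵ / 0.35 = 9.257×10⁻⁵ mol.
Fraction absorbed: 1 − 10^(−0.357) = 0.5605.
Incident photons needed: 9.257×10⁻⁵ / 0.5605 = 1.652×10⁻⁴ mol.

1.65×10⁻⁴ einstein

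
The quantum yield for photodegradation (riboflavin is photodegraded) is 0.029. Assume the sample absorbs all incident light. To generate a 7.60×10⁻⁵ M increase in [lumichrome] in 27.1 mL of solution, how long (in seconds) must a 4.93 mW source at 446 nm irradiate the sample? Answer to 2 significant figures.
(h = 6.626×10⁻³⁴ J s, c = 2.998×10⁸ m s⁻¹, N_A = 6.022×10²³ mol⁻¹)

t ≈ 3900 s

Product: (7.60×10⁻⁵ M)(0.0271 L) = 2.060×10⁻⁶ mol.
Photons that must be absorbed: 2.060×10⁻⁶ / 0.029 = 7.103×10⁻⁵ mol.
Photon energy: hc/λ = 4.454×10⁻¹⁹ J; per mole, 2.682×10⁵ J mol⁻¹.
Energy required: 7.103×10⁻⁵ × 2.682×10⁵ = 19.05 J.
Time: 19.05 J / 0.00493 W = 3900 s.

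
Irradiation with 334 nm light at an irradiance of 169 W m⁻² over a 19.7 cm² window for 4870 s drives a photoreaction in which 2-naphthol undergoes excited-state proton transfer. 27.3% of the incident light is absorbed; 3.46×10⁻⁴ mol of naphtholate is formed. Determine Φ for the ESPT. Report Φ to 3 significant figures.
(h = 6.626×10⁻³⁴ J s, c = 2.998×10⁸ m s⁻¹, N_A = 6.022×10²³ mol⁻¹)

Photon energy at 334 nm: hc/λ = (6.626×10⁻³⁴)(2.998×10⁸)/(334×10⁻⁹) = 5.948×10⁻¹⁹ J.
Energy delivered: (169 W m⁻²)(19.7×10⁻⁴ m²)(4870 s) = 1621 J.
Photons incident: 1621 / 5.948×10⁻¹⁹ = 2.725×10²¹, i.e. 2.725×10²¹/6.022×10²³ = 0.004525 mol.
Photons absorbed: 0.273 × 0.004525 = 0.001235 mol.
Φ = 3.46×10⁻⁴ mol / 0.001235 mol photons = 0.280.

Φ = 0.280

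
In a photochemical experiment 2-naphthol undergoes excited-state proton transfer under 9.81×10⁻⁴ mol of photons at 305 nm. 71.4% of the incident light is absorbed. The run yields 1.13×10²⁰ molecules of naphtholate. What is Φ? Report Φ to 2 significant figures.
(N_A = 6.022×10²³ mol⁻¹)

Φ = 0.27

Product: 1.13×10²⁰ / 6.022×10²³ = 1.876×10⁻⁴ mol.
Photons absorbed: 0.714 × 9.81×10⁻⁴ = 7.004×10⁻⁴ mol.
Φ = 1.876×10⁻⁴ mol / 7.004×10⁻⁴ mol photons = 0.27.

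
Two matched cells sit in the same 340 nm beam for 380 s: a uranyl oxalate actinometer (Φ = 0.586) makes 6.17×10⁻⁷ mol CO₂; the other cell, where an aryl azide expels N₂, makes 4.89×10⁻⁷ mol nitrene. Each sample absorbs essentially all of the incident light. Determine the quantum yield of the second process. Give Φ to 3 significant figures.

Φ = 0.464

Photons absorbed by the actinometer: 6.17×10⁻⁷ / 0.586 = 1.053×10⁻⁶ mol.
Φ(unknown) = 4.89×10⁻⁷ / 1.053×10⁻⁶ = 0.464.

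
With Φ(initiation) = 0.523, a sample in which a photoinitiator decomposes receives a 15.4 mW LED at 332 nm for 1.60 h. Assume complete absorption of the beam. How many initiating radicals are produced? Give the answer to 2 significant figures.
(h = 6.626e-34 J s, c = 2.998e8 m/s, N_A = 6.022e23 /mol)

Photon energy at 332 nm: hc/λ = (6.626e-34)(2.998e8)/(332e-9) = 5.983e-19 J.
Energy delivered: (15.4 mW)(5760 s) = 88.70 J.
Photons incident: 88.70 / 5.983e-19 = 1.483e20, i.e. 1.483e20/6.022e23 = 2.463e-4 mol.
Product: Φ × n_abs = 0.523 × 2.463e-4 = 1.288e-4 mol.
As a count: 1.288e-4 × 6.022e23 = 7.8e19.

7.8e19 initiating radicals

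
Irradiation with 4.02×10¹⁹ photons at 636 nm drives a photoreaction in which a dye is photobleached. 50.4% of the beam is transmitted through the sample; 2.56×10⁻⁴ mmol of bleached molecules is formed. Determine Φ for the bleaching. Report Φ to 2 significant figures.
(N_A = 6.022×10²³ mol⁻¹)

Φ = 0.0077

Product: 2.56×10⁻⁴ mmol = 2.56×10⁻⁷ mol.
Moles of photons: 4.02×10¹⁹ / 6.022×10²³ = 6.676×10⁻⁵ mol.
Fraction absorbed: 1 − 50.4/100 = 0.4960.
Photons absorbed: 0.4960 × 6.676×10⁻⁵ = 3.311×10⁻⁵ mol.
Φ = 2.56×10⁻⁷ mol / 3.311×10⁻⁵ mol photons = 0.0077.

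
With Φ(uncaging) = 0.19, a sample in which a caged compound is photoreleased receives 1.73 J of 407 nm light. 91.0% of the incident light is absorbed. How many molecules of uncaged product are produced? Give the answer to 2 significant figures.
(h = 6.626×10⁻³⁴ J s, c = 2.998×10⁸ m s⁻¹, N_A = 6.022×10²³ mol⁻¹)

6.1×10¹⁷ molecules

Photon energy at 407 nm: hc/λ = (6.626×10⁻³⁴)(2.998×10⁸)/(407×10⁻⁹) = 4.881×10⁻¹⁹ J.
Photons incident: 1.73 / 4.881×10⁻¹⁹ = 3.544×10¹⁸, i.e. 3.544×10¹⁸/6.022×10²³ = 5.885×10⁻⁶ mol.
Photons absorbed: 0.910 × 5.885×10⁻⁶ = 5.355×10⁻⁶ mol.
Product: Φ × n_abs = 0.19 × 5.355×10⁻⁶ = 1.017×10⁻⁶ mol.
As a count: 1.017×10⁻⁶ × 6.022×10²³ = 6.1×10¹⁷.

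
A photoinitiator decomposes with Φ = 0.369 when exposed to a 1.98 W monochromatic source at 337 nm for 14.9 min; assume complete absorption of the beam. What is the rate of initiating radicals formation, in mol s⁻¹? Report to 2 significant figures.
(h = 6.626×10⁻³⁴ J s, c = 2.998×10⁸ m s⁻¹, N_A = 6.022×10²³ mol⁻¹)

2.1×10⁻⁶ mol s⁻¹

Photon energy at 337 nm: hc/λ = (6.626×10⁻³⁴)(2.998×10⁸)/(337×10⁻⁹) = 5.895×10⁻¹⁹ J.
Energy delivered: (1.98 W)(894 s) = 1770 J.
Photons incident: 1770 / 5.895×10⁻¹⁹ = 3.003×10²¹, i.e. 3.003×10²¹/6.022×10²³ = 0.004987 mol.
Product formed: 0.369 × 0.004987 = 0.001840 mol.
Rate: 0.001840 / 894 s = 2.1×10⁻⁶ mol s⁻¹.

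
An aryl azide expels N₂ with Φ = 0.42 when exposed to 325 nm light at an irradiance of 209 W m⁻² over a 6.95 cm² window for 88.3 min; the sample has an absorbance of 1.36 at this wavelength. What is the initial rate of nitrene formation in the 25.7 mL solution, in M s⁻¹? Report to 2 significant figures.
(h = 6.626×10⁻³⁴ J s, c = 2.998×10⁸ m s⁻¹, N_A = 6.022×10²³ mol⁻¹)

6.2×10⁻⁶ M s⁻¹

Photon energy at 325 nm: hc/λ = (6.626×10⁻³⁴)(2.998×10⁸)/(325×10⁻⁹) = 6.112×10⁻¹⁹ J.
Energy delivered: (209 W m⁻²)(6.95×10⁻⁴ m²)(5298 s) = 769.6 J.
Photons incident: 769.6 / 6.112×10⁻¹⁹ = 1.259×10²¹, i.e. 1.259×10²¹/6.022×10²³ = 0.002091 mol.
Fraction absorbed: 1 − 10^(−1.36) = 0.9563.
Photons absorbed: 0.9563 × 0.002091 = 0.002000 mol.
Product formed: 0.42 × 0.002000 = 8.400×10⁻⁴ mol.
Rate: 8.400×10⁻⁴ mol / (5298 s × 0.0257 L) = 6.2×10⁻⁶ M s⁻¹.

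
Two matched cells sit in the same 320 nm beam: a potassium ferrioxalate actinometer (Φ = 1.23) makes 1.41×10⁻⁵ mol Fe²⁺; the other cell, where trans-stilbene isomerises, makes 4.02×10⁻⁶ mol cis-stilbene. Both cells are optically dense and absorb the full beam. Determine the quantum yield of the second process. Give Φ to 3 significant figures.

Photons absorbed by the actinometer: 1.41×10⁻⁵ / 1.23 = 1.146×10⁻⁵ mol.
Φ(unknown) = 4.02×10⁻⁶ / 1.146×10⁻⁵ = 0.351.

Φ = 0.351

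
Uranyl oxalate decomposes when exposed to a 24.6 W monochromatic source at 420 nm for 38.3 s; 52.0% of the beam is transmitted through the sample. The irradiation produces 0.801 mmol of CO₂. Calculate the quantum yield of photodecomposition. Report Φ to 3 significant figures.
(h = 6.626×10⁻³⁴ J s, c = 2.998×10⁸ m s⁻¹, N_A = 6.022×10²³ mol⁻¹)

Product: 0.801 mmol = 8.01×10⁻⁴ mol.
Photon energy at 420 nm: hc/λ = (6.626×10⁻³⁴)(2.998×10⁸)/(420×10⁻⁹) = 4.730×10⁻¹⁹ J.
Energy delivered: (24.6 W)(38.3 s) = 942.2 J.
Photons incident: 942.2 / 4.730×10⁻¹⁹ = 1.992×10²¹, i.e. 1.992×10²¹/6.022×10²³ = 0.003308 mol.
Fraction absorbed: 1 − 52.0/100 = 0.4800.
Photons absorbed: 0.4800 × 0.003308 = 0.001588 mol.
Φ = 8.01×10⁻⁴ mol / 0.001588 mol photons = 0.504.

Φ = 0.504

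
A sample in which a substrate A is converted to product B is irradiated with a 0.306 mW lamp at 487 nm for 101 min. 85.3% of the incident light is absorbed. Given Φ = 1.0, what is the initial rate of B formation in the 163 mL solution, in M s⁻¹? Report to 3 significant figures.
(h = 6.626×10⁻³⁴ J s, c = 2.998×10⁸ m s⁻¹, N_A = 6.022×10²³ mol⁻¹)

6.52×10⁻⁹ M s⁻¹

Photon energy at 487 nm: hc/λ = (6.626×10⁻³⁴)(2.998×10⁸)/(487×10⁻⁹) = 4.079×10⁻¹⁹ J.
Energy delivered: (0.306 mW)(6060 s) = 1.854 J.
Photons incident: 1.854 / 4.079×10⁻¹⁹ = 4.545×10¹⁸, i.e. 4.545×10¹⁸/6.022×10²³ = 7.547×10⁻⁶ mol.
Photons absorbed: 0.853 × 7.547×10⁻⁶ = 6.438×10⁻⁶ mol.
Product formed: 1.0 × 6.438×10⁻⁶ = 6.438×10⁻⁶ mol.
Rate: 6.438×10⁻⁶ mol / (6060 s × 0.163 L) = 6.52×10⁻⁹ M s⁻¹.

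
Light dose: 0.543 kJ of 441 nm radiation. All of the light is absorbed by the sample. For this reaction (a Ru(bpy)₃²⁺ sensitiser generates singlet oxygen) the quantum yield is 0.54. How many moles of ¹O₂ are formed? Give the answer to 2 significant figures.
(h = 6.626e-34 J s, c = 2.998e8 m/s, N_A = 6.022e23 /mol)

Photon energy at 441 nm: hc/λ = (6.626e-34)(2.998e8)/(441e-9) = 4.504e-19 J.
Incident energy: 0.543 kJ = 543 J.
Photons incident: 543 / 4.504e-19 = 1.206e21, i.e. 1.206e21/6.022e23 = 0.002003 mol.
Product: Φ × n_abs = 0.54 × 0.002003 = 0.001082 mol.

0.0011 mol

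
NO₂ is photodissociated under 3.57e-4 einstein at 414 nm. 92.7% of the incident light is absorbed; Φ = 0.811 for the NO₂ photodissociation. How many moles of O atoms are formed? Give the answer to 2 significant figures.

Photons absorbed: 0.927 × 3.57e-4 = 3.309e-4 mol.
Product: Φ × n_abs = 0.811 × 3.309e-4 = 2.684e-4 mol.

2.7e-4 mol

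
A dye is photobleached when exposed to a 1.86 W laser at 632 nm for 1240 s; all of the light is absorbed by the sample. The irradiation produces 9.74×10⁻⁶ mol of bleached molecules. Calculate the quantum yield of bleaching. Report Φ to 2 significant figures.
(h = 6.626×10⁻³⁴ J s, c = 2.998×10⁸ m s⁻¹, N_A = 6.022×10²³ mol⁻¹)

Φ = 8.0×10⁻⁴

Photon energy at 632 nm: hc/λ = (6.626×10⁻³⁴)(2.998×10⁸)/(632×10⁻⁹) = 3.143×10⁻¹⁹ J.
Energy delivered: (1.86 W)(1240 s) = 2306 J.
Photons incident: 2306 / 3.143×10⁻¹⁹ = 7.337×10²¹, i.e. 7.337×10²¹/6.022×10²³ = 0.01218 mol.
Φ = 9.74×10⁻⁶ mol / 0.01218 mol photons = 8.0×10⁻⁴.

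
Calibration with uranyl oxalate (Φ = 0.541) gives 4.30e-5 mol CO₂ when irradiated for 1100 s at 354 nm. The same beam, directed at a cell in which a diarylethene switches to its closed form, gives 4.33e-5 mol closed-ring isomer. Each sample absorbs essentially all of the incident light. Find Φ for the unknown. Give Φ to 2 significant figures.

Φ = 0.54

Photons absorbed by the actinometer: 4.30e-5 / 0.541 = 7.948e-5 mol.
Φ(unknown) = 4.33e-5 / 7.948e-5 = 0.54.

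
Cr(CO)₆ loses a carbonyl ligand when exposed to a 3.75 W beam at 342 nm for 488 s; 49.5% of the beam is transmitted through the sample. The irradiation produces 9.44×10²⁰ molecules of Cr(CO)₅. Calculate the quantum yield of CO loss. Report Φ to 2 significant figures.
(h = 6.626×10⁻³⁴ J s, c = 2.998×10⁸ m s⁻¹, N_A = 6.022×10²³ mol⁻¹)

Φ = 0.59

Product: 9.44×10²⁰ / 6.022×10²³ = 0.001568 mol.
Photon energy at 342 nm: hc/λ = (6.626×10⁻³⁴)(2.998×10⁸)/(342×10⁻⁹) = 5.808×10⁻¹⁹ J.
Energy delivered: (3.75 W)(488 s) = 1830 J.
Photons incident: 1830 / 5.808×10⁻¹⁹ = 3.151×10²¹, i.e. 3.151×10²¹/6.022×10²³ = 0.005232 mol.
Fraction absorbed: 1 − 49.5/100 = 0.5050.
Photons absorbed: 0.5050 × 0.005232 = 0.002642 mol.
Φ = 0.001568 mol / 0.002642 mol photons = 0.59.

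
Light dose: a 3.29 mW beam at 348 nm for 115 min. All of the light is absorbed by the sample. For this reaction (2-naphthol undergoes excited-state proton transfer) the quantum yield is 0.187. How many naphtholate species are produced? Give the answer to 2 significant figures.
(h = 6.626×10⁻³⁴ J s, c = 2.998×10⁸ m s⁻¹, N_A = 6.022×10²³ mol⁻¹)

7.4×10¹⁸ species

Photon energy at 348 nm: hc/λ = (6.626×10⁻³⁴)(2.998×10⁸)/(348×10⁻⁹) = 5.708×10⁻¹⁹ J.
Energy delivered: (3.29 mW)(6900 s) = 22.70 J.
Photons incident: 22.70 / 5.708×10⁻¹⁹ = 3.977×10¹⁹, i.e. 3.977×10¹⁹/6.022×10²³ = 6.604×10⁻⁵ mol.
Product: Φ × n_abs = 0.187 × 6.604×10⁻⁵ = 1.235×10⁻⁵ mol.
As a count: 1.235×10⁻⁵ × 6.022×10²³ = 7.4×10¹⁸.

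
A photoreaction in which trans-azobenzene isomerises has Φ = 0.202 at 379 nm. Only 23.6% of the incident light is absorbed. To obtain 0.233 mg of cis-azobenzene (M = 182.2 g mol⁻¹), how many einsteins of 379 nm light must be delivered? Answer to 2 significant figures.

Product: 0.233 mg / 182.2 g mol⁻¹ = 1.279×10⁻⁶ mol.
Photons that must be absorbed: 1.279×10⁻⁶ / 0.202 = 6.332×10⁻⁶ mol.
Incident photons needed: 6.332×10⁻⁶ / 0.236 = 2.683×10⁻⁵ mol.

2.7×10⁻⁵ einstein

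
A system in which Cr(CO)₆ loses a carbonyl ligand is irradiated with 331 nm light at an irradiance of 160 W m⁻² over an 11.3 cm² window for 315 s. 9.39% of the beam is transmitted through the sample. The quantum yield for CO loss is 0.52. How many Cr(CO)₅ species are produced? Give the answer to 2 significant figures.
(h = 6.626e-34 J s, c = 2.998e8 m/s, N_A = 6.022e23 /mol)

4.5e19 species

Photon energy at 331 nm: hc/λ = (6.626e-34)(2.998e8)/(331e-9) = 6.001e-19 J.
Energy delivered: (160 W m⁻²)(11.3e-4 m²)(315 s) = 56.95 J.
Photons incident: 56.95 / 6.001e-19 = 9.490e19, i.e. 9.490e19/6.022e23 = 1.576e-4 mol.
Fraction absorbed: 1 − 9.39/100 = 0.9061.
Photons absorbed: 0.9061 × 1.576e-4 = 1.428e-4 mol.
Product: Φ × n_abs = 0.52 × 1.428e-4 = 7.426e-5 mol.
As a count: 7.426e-5 × 6.022e23 = 4.5e19.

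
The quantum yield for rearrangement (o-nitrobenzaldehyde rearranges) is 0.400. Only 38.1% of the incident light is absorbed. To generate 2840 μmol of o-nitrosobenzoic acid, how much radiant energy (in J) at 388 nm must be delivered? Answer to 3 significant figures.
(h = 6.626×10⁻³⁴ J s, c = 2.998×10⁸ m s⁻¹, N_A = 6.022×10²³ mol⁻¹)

5750 J

Product: 2840 μmol = 0.00284 mol.
Photons that must be absorbed: 0.00284 / 0.400 = 0.007100 mol.
Incident photons needed: 0.007100 / 0.381 = 0.01864 mol.
Photon energy: hc/λ = 5.120×10⁻¹⁹ J; per mole, 3.083×10⁵ J mol⁻¹.
Energy required: 0.01864 × 3.083×10⁵ = 5750 J.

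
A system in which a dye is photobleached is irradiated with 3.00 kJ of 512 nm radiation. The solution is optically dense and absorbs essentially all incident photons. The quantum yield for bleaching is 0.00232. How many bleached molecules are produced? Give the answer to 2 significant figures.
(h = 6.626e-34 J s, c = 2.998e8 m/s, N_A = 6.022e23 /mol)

1.8e19 bleached molecules

Photon energy at 512 nm: hc/λ = (6.626e-34)(2.998e8)/(512e-9) = 3.880e-19 J.
Incident energy: 3.00 kJ = 3000 J.
Photons incident: 3000 / 3.880e-19 = 7.732e21, i.e. 7.732e21/6.022e23 = 0.01284 mol.
Product: Φ × n_abs = 0.00232 × 0.01284 = 2.979e-5 mol.
As a count: 2.979e-5 × 6.022e23 = 1.8e19.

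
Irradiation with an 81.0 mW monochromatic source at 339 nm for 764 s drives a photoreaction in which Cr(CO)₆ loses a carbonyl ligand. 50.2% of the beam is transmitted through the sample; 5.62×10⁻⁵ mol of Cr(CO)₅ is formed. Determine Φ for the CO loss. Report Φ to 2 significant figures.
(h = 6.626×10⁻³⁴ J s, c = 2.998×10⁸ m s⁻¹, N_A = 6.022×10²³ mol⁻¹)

Photon energy at 339 nm: hc/λ = (6.626×10⁻³⁴)(2.998×10⁸)/(339×10⁻⁹) = 5.860×10⁻¹⁹ J.
Energy delivered: (81.0 mW)(764 s) = 61.88 J.
Photons incident: 61.88 / 5.860×10⁻¹⁹ = 1.056×10²⁰, i.e. 1.056×10²⁰/6.022×10²³ = 1.754×10⁻⁴ mol.
Fraction absorbed: 1 − 50.2/100 = 0.4980.
Photons absorbed: 0.4980 × 1.754×10⁻⁴ = 8.735×10⁻⁵ mol.
Φ = 5.62×10⁻⁵ mol / 8.735×10⁻⁵ mol photons = 0.64.

Φ = 0.64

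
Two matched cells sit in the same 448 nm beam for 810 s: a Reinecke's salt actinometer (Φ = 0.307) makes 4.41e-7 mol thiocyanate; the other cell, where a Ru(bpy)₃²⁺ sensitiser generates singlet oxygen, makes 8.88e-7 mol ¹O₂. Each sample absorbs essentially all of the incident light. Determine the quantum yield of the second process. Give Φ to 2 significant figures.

Photons absorbed by the actinometer: 4.41e-7 / 0.307 = 1.436e-6 mol.
Φ(unknown) = 8.88e-7 / 1.436e-6 = 0.62.

Φ = 0.62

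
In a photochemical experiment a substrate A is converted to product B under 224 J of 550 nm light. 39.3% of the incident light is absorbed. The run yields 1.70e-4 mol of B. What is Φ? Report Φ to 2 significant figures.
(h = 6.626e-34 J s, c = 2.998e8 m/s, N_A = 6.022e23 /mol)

Photon energy at 550 nm: hc/λ = (6.626e-34)(2.998e8)/(550e-9) = 3.612e-19 J.
Photons incident: 224 / 3.612e-19 = 6.202e20, i.e. 6.202e20/6.022e23 = 0.001030 mol.
Photons absorbed: 0.393 × 0.001030 = 4.048e-4 mol.
Φ = 1.70e-4 mol / 4.048e-4 mol photons = 0.42.

Φ = 0.42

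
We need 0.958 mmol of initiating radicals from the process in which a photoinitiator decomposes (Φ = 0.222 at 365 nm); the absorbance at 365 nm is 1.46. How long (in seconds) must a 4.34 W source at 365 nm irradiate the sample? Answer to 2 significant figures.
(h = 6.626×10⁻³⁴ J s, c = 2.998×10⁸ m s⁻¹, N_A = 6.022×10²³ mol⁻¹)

t ≈ 340 s

Product: 0.958 mmol = 9.58×10⁻⁴ mol.
Photons that must be absorbed: 9.58×10⁻⁴ / 0.222 = 0.004315 mol.
Fraction absorbed: 1 − 10^(−1.46) = 0.9653.
Incident photons needed: 0.004315 / 0.9653 = 0.004470 mol.
Photon energy: hc/λ = 5.442×10⁻¹⁹ J; per mole, 3.277×10⁵ J mol⁻¹.
Energy required: 0.004470 × 3.277×10⁵ = 1465 J.
Time: 1465 J / 4.34 W = 340 s.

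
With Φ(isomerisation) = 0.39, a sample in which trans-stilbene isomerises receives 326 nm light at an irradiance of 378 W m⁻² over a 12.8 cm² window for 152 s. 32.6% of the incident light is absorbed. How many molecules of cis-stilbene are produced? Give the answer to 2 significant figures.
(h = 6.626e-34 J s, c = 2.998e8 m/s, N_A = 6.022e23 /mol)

Photon energy at 326 nm: hc/λ = (6.626e-34)(2.998e8)/(326e-9) = 6.093e-19 J.
Energy delivered: (378 W m⁻²)(12.8e-4 m²)(152 s) = 73.54 J.
Photons incident: 73.54 / 6.093e-19 = 1.207e20, i.e. 1.207e20/6.022e23 = 2.004e-4 mol.
Photons absorbed: 0.326 × 2.004e-4 = 6.533e-5 mol.
Product: Φ × n_abs = 0.39 × 6.533e-5 = 2.548e-5 mol.
As a count: 2.548e-5 × 6.022e23 = 1.5e19.

1.5e19 molecules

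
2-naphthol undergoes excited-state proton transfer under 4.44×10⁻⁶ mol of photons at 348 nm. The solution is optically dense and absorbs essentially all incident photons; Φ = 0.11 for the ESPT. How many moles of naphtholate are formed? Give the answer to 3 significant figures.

4.88×10⁻⁷ mol

Product: Φ × n_abs = 0.11 × 4.44×10⁻⁶ = 4.884×10⁻⁷ mol.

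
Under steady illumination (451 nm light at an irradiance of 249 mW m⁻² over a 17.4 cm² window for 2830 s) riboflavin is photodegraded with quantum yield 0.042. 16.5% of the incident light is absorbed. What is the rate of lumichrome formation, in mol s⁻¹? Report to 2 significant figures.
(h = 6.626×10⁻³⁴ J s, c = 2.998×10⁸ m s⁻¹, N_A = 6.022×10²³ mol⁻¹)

Photon energy at 451 nm: hc/λ = (6.626×10⁻³⁴)(2.998×10⁸)/(451×10⁻⁹) = 4.405×10⁻¹⁹ J.
Energy delivered: (249 mW m⁻²)(17.4×10⁻⁴ m²)(2830 s) = 1.226 J.
Photons incident: 1.226 / 4.405×10⁻¹⁹ = 2.783×10¹⁸, i.e. 2.783×10¹⁸/6.022×10²³ = 4.621×10⁻⁶ mol.
Photons absorbed: 0.165 × 4.621×10⁻⁶ = 7.625×10⁻⁷ mol.
Product formed: 0.042 × 7.625×10⁻⁷ = 3.203×10⁻⁸ mol.
Rate: 3.203×10⁻⁸ / 2830 s = 1.1×10⁻¹¹ mol s⁻¹.

1.1×10⁻¹¹ mol s⁻¹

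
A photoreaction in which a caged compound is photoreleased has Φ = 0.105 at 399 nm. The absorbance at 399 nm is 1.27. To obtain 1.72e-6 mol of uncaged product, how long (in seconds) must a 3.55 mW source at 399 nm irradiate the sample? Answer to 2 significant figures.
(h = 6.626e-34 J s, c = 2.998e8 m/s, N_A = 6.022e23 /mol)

t ≈ 1500 s

Photons that must be absorbed: 1.72e-6 / 0.105 = 1.638e-5 mol.
Fraction absorbed: 1 − 10^(−1.27) = 0.9463.
Incident photons needed: 1.638e-5 / 0.9463 = 1.731e-5 mol.
Photon energy: hc/λ = 4.979e-19 J; per mole, 2.998e5 J mol⁻¹.
Energy required: 1.731e-5 × 2.998e5 = 5.190 J.
Time: 5.190 J / 0.00355 W = 1500 s.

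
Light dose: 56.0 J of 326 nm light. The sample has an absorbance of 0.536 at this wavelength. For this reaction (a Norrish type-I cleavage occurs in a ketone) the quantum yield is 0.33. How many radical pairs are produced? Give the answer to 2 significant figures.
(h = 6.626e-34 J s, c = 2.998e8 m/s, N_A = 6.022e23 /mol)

Photon energy at 326 nm: hc/λ = (6.626e-34)(2.998e8)/(326e-9) = 6.093e-19 J.
Photons incident: 56.0 / 6.093e-19 = 9.191e19, i.e. 9.191e19/6.022e23 = 1.526e-4 mol.
Fraction absorbed: 1 − 10^(−0.536) = 0.7089.
Photons absorbed: 0.7089 × 1.526e-4 = 1.082e-4 mol.
Product: Φ × n_abs = 0.33 × 1.082e-4 = 3.571e-5 mol.
As a count: 3.571e-5 × 6.022e23 = 2.2e19.

2.2e19 radical pairs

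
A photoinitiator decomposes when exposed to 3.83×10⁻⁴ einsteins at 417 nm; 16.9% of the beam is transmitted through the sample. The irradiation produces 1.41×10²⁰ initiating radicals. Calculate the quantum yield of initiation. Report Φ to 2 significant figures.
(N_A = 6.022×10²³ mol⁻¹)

Product: 1.41×10²⁰ / 6.022×10²³ = 2.341×10⁻⁴ mol.
Fraction absorbed: 1 − 16.9/100 = 0.8310.
Photons absorbed: 0.8310 × 3.83×10⁻⁴ = 3.183×10⁻⁴ mol.
Φ = 2.341×10⁻⁴ mol / 3.183×10⁻⁴ mol photons = 0.74.

Φ = 0.74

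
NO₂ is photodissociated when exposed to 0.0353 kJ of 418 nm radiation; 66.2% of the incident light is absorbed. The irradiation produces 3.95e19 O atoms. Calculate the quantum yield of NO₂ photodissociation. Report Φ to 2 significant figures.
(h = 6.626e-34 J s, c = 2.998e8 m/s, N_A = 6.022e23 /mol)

Φ = 0.80

Product: 3.95e19 / 6.022e23 = 6.559e-5 mol.
Photon energy at 418 nm: hc/λ = (6.626e-34)(2.998e8)/(418e-9) = 4.752e-19 J.
Incident energy: 0.0353 kJ = 35.3 J.
Photons incident: 35.3 / 4.752e-19 = 7.428e19, i.e. 7.428e19/6.022e23 = 1.233e-4 mol.
Photons absorbed: 0.662 × 1.233e-4 = 8.162e-5 mol.
Φ = 6.559e-5 mol / 8.162e-5 mol photons = 0.80.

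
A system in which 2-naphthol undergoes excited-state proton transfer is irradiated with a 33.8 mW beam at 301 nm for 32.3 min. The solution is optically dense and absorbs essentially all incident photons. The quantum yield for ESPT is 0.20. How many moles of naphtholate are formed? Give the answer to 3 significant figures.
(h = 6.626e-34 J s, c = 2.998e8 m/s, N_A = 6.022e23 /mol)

Photon energy at 301 nm: hc/λ = (6.626e-34)(2.998e8)/(301e-9) = 6.600e-19 J.
Energy delivered: (33.8 mW)(1938 s) = 65.50 J.
Photons incident: 65.50 / 6.600e-19 = 9.924e19, i.e. 9.924e19/6.022e23 = 1.648e-4 mol.
Product: Φ × n_abs = 0.20 × 1.648e-4 = 3.296e-5 mol.

3.30e-5 mol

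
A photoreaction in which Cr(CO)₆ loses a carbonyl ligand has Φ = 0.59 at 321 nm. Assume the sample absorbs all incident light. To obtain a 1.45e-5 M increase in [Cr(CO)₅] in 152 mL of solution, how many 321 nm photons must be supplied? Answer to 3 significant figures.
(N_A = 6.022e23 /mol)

2.25e18 photons

Product: (1.45e-5 M)(0.152 L) = 2.204e-6 mol.
Photons that must be absorbed: 2.204e-6 / 0.59 = 3.736e-6 mol.
Photon count: 3.736e-6 × 6.022e23 = 2.25e18.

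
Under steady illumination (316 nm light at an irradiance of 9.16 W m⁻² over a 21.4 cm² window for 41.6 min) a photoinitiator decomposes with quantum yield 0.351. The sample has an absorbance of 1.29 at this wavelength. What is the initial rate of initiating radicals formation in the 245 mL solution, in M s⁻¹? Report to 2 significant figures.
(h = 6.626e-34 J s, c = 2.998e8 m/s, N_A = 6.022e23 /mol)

7.0e-8 M s⁻¹

Photon energy at 316 nm: hc/λ = (6.626e-34)(2.998e8)/(316e-9) = 6.286e-19 J.
Energy delivered: (9.16 W m⁻²)(21.4e-4 m²)(2496 s) = 48.93 J.
Photons incident: 48.93 / 6.286e-19 = 7.784e19, i.e. 7.784e19/6.022e23 = 1.293e-4 mol.
Fraction absorbed: 1 − 10^(−1.29) = 0.9487.
Photons absorbed: 0.9487 × 1.293e-4 = 1.227e-4 mol.
Product formed: 0.351 × 1.227e-4 = 4.307e-5 mol.
Rate: 4.307e-5 mol / (2496 s × 0.245 L) = 7.0e-8 M s⁻¹.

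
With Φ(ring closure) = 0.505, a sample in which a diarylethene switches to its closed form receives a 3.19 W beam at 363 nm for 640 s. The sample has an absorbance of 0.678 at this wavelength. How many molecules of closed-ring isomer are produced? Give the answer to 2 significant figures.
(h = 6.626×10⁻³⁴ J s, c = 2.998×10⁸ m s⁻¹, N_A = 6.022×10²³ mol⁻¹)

Photon energy at 363 nm: hc/λ = (6.626×10⁻³⁴)(2.998×10⁸)/(363×10⁻⁹) = 5.472×10⁻¹⁹ J.
Energy delivered: (3.19 W)(640 s) = 2042 J.
Photons incident: 2042 / 5.472×10⁻¹⁹ = 3.732×10²¹, i.e. 3.732×10²¹/6.022×10²³ = 0.006197 mol.
Fraction absorbed: 1 − 10^(−0.678) = 0.7901.
Photons absorbed: 0.7901 × 0.006197 = 0.004896 mol.
Product: Φ × n_abs = 0.505 × 0.004896 = 0.002472 mol.
As a count: 0.002472 × 6.022×10²³ = 1.5×10²¹.

1.5×10²¹ molecules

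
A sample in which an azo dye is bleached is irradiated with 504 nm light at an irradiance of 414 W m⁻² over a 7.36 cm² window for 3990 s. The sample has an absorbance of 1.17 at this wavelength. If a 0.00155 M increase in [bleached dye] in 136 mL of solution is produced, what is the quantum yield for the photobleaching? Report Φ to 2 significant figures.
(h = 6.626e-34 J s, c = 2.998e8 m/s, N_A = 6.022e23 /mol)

Product: (0.00155 M)(0.136 L) = 2.108e-4 mol.
Photon energy at 504 nm: hc/λ = (6.626e-34)(2.998e8)/(504e-9) = 3.941e-19 J.
Energy delivered: (414 W m⁻²)(7.36e-4 m²)(3990 s) = 1216 J.
Photons incident: 1216 / 3.941e-19 = 3.086e21, i.e. 3.086e21/6.022e23 = 0.005125 mol.
Fraction absorbed: 1 − 10^(−1.17) = 0.9324.
Photons absorbed: 0.9324 × 0.005125 = 0.004779 mol.
Φ = 2.108e-4 mol / 0.004779 mol photons = 0.044.

Φ = 0.044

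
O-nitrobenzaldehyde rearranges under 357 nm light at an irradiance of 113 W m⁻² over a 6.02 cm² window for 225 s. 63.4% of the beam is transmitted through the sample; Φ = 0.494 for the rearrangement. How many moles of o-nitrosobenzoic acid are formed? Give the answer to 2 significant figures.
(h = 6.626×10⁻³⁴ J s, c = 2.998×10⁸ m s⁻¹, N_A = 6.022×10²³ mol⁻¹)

Photon energy at 357 nm: hc/λ = (6.626×10⁻³⁴)(2.998×10⁸)/(357×10⁻⁹) = 5.564×10⁻¹⁹ J.
Energy delivered: (113 W m⁻²)(6.02×10⁻⁴ m²)(225 s) = 15.31 J.
Photons incident: 15.31 / 5.564×10⁻¹⁹ = 2.752×10¹⁹, i.e. 2.752×10¹⁹/6.022×10²³ = 4.570×10⁻⁵ mol.
Fraction absorbed: 1 − 63.4/100 = 0.3660.
Photons absorbed: 0.3660 × 4.570×10⁻⁵ = 1.673×10⁻⁵ mol.
Product: Φ × n_abs = 0.494 × 1.673×10⁻⁵ = 8.265×10⁻⁶ mol.

8.3×10⁻⁶ mol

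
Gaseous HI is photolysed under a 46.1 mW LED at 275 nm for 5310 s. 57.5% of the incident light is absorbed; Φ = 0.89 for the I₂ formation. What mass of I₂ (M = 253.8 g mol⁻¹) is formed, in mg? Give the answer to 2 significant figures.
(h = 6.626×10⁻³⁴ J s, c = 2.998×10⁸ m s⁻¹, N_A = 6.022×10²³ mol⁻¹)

73 mg

Photon energy at 275 nm: hc/λ = (6.626×10⁻³⁴)(2.998×10⁸)/(275×10⁻⁹) = 7.224×10⁻¹⁹ J.
Energy delivered: (46.1 mW)(5310 s) = 244.8 J.
Photons incident: 244.8 / 7.224×10⁻¹⁹ = 3.389×10²⁰, i.e. 3.389×10²⁰/6.022×10²³ = 5.628×10⁻⁴ mol.
Photons absorbed: 0.575 × 5.628×10⁻⁴ = 3.236×10⁻⁴ mol.
Product: Φ × n_abs = 0.89 × 3.236×10⁻⁴ = 2.880×10⁻⁴ mol.
Mass: 2.880×10⁻⁴ × 253.8 = 0.07309 g = 73 mg.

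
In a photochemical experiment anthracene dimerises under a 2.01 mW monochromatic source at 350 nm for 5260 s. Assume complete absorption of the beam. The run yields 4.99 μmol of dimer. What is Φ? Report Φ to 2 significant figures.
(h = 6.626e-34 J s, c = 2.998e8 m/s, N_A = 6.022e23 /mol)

Product: 4.99 μmol = 4.99e-6 mol.
Photon energy at 350 nm: hc/λ = (6.626e-34)(2.998e8)/(350e-9) = 5.676e-19 J.
Energy delivered: (2.01 mW)(5260 s) = 10.57 J.
Photons incident: 10.57 / 5.676e-19 = 1.862e19, i.e. 1.862e19/6.022e23 = 3.092e-5 mol.
Φ = 4.99e-6 mol / 3.092e-5 mol photons = 0.16.

Φ = 0.16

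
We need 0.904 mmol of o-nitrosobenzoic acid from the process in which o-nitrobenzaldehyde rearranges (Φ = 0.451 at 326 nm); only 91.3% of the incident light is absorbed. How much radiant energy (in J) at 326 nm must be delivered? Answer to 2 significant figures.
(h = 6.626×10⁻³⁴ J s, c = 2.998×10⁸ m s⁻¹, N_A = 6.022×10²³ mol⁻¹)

810 J

Product: 0.904 mmol = 9.04×10⁻⁴ mol.
Photons that must be absorbed: 9.04×10⁻⁴ / 0.451 = 0.002004 mol.
Incident photons needed: 0.002004 / 0.913 = 0.002195 mol.
Photon energy: hc/λ = 6.093×10⁻¹⁹ J; per mole, 3.669×10⁵ J mol⁻¹.
Energy required: 0.002195 × 3.669×10⁵ = 810 J.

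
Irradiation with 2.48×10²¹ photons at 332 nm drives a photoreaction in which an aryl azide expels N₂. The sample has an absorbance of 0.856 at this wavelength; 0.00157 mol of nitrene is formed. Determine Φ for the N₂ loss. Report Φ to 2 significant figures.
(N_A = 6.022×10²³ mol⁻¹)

Moles of photons: 2.48×10²¹ / 6.022×10²³ = 0.004118 mol.
Fraction absorbed: 1 − 10^(−0.856) = 0.8607.
Photons absorbed: 0.8607 × 0.004118 = 0.003544 mol.
Φ = 0.00157 mol / 0.003544 mol photons = 0.44.

Φ = 0.44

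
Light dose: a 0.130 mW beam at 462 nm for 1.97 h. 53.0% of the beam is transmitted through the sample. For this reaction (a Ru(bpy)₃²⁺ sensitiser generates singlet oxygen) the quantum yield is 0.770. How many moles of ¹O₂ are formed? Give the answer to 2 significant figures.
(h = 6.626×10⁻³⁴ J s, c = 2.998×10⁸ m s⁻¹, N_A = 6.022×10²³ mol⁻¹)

1.3×10⁻⁶ mol

Photon energy at 462 nm: hc/λ = (6.626×10⁻³⁴)(2.998×10⁸)/(462×10⁻⁹) = 4.300×10⁻¹⁹ J.
Energy delivered: (0.130 mW)(7092 s) = 0.9220 J.
Photons incident: 0.9220 / 4.300×10⁻¹⁹ = 2.144×10¹⁸, i.e. 2.144×10¹⁸/6.022×10²³ = 3.560×10⁻⁶ mol.
Fraction absorbed: 1 − 53.0/100 = 0.4700.
Photons absorbed: 0.4700 × 3.560×10⁻⁶ = 1.673×10⁻⁶ mol.
Product: Φ × n_abs = 0.770 × 1.673×10⁻⁶ = 1.288×10⁻⁶ mol.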